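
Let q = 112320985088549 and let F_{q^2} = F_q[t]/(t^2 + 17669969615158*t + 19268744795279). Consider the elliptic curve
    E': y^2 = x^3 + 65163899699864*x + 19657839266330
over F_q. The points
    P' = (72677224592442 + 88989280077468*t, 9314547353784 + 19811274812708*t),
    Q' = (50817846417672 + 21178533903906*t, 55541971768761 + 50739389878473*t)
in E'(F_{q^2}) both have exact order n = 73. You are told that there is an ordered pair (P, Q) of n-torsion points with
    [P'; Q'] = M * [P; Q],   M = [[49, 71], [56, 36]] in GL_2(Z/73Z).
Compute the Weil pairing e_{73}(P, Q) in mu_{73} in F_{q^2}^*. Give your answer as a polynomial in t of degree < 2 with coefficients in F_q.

105892677600981 + 102923388602994*t

e_{73} is bilinear + alternating on E[73], so e_{73}(49*P + 71*Q, 56*P + 36*Q) = e_{73}(P,Q)^(49*36-71*56).
det(M) mod 73 = 51; its inverse in (Z/73)^* is 63 (check: 51*63 mod 73 = 1).
n = 73 = (1001001)_2 (7 bits, wt 3); accumulate f_{73,P'}(Q'+S)/f_{73,P'}(S) along the 6-step ladder.
Miller gives e_{73}(P',Q') = 78906380344716 + 82770661006796*t in F_{112320985088549^2}.
(78906380344716 + 82770661006796*t)^{63} mod (112320985088549,f) = 105892677600981 + 102923388602994*t.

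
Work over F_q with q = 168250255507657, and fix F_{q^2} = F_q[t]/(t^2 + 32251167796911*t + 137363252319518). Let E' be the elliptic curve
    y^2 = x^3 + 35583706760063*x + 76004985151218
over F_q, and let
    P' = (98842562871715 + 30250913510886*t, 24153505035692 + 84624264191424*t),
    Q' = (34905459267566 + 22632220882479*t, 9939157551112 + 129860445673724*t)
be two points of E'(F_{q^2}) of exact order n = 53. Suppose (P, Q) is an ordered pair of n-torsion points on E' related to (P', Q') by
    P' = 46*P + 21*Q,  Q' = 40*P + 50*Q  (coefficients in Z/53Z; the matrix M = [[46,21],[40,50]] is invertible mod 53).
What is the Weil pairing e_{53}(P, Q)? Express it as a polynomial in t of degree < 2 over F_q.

16463437484624 + 26746172106052*t

Alternating bilinearity on E[53] (values in mu_{53} in F_{168250255507657^2}) gives e(P',Q') = e(P,Q)^det(M).
det(M) mod 53 = 29; its inverse in (Z/53)^* is 11 (check: 29*11 mod 53 = 1).
6-bit Miller (110101) on E'/F_{168250255507657} with a'=35583706760063, b'=76004985151218: accumulate tangent/chord ratios at Q'+S and P'+S'.
So e_{53}(P',Q') = 110760681055551 + 8437433972415*t.
Hence e(P,Q) = 16463437484624 + 26746172106052*t in F_{168250255507657^2}^*.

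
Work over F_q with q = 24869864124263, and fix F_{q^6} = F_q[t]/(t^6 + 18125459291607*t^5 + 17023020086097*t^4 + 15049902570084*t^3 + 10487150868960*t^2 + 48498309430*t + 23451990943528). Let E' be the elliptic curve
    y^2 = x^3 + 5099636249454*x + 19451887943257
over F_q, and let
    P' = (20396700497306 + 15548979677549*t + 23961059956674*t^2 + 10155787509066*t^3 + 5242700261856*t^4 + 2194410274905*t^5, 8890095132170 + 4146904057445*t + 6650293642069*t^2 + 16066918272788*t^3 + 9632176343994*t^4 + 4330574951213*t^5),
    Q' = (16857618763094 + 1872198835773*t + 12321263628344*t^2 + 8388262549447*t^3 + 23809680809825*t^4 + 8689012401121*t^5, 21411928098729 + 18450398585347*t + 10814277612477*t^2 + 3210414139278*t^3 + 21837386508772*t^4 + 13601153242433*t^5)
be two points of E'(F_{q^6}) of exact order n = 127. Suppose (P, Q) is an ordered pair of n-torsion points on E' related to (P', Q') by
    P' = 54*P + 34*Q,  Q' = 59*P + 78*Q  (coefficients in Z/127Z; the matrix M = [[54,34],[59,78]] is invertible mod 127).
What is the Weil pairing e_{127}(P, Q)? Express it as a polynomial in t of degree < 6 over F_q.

7832261045420 + 4784019161964*t + 6680409453972*t^2 + 15690599904846*t^3 + 1271653119464*t^4 + 1329249037438*t^5

e_{127}(aP+bQ,cP+dQ) = e_{127}(P,Q)^(ad-bc); with (a,b,c,d)=(54,34,59,78) this gives the det-127 law.
54*78 - 34*59 = 2206; reduced mod 127: det = 47, inverse 100.
Run Miller on y^2=x^3+5099636249454*x+19451887943257 over F_{24869864124263}: ladder 1111111 (7 bits); e = f_P(D_Q)/f_Q(D_P).
e_{127}(P',Q') = 12131843308504 + 24819107566032*t + 13051832743950*t^2 + 380021592906*t^3 + 490479772233*t^4 + 24799269190352*t^5.
(12131843308504 + 24819107566032*t + 13051832743950*t^2 + 380021592906*t^3 + 490479772233*t^4 + 24799269190352*t^5)^{100} mod (24869864124263,f) = 7832261045420 + 4784019161964*t + 6680409453972*t^2 + 15690599904846*t^3 + 1271653119464*t^4 + 1329249037438*t^5.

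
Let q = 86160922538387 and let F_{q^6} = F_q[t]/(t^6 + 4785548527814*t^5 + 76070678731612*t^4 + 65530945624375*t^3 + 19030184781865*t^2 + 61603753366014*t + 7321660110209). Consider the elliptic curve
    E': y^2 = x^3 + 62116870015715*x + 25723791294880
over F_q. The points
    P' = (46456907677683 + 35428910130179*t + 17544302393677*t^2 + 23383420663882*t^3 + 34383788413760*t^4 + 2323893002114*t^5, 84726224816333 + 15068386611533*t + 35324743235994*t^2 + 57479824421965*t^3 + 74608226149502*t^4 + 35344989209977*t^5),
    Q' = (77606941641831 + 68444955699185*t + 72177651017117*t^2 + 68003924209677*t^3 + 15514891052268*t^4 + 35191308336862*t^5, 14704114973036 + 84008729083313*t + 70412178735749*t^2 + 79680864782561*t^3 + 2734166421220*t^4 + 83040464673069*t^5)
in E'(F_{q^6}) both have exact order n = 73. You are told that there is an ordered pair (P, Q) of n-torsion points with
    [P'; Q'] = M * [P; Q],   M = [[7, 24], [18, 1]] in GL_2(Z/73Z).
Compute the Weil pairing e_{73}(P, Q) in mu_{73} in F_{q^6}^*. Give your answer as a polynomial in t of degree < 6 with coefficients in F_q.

e_{73} is bilinear + alternating on E[73], so e_{73}(7*P + 24*Q, 18*P + 1*Q) = e_{73}(P,Q)^(7*1-24*18).
det(M) mod 73 = 13; its inverse in (Z/73)^* is 45 (check: 13*45 mod 73 = 1).
Run Miller on y^2=x^3+62116870015715*x+25723791294880 over F_{86160922538387}: ladder 1001001 (7 bits); e = f_P(D_Q)/f_Q(D_P).
Miller gives e_{73}(P',Q') = 33748502155111 + 80305678406623*t + 33891481569393*t^2 + 51927109617521*t^3 + 24201420769727*t^4 + 67034816602351*t^5 in F_{86160922538387^6}.
Raise to 45: e(P,Q) = 13513949606791 + 41209075952359*t + 69696296307356*t^2 + 28637387989872*t^3 + 2360501303324*t^4 + 27169955683386*t^5 in mu_{73}.

13513949606791 + 41209075952359*t + 69696296307356*t^2 + 28637387989872*t^3 + 2360501303324*t^4 + 27169955683386*t^5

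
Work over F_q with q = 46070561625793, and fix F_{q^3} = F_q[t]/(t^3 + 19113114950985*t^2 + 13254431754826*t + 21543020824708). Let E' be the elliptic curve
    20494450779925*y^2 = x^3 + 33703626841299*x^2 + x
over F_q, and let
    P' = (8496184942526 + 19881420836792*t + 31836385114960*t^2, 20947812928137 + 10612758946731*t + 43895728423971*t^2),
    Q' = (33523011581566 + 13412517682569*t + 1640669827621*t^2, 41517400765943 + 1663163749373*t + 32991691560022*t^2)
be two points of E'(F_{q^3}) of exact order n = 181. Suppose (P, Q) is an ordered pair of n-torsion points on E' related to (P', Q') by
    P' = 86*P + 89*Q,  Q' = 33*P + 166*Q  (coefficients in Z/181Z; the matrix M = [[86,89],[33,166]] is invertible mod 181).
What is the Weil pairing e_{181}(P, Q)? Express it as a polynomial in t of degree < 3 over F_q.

29559302196787 + 8986868145872*t + 5350964099776*t^2

e_{181} is bilinear + alternating on E[181], so e_{181}(86*P + 89*Q, 33*P + 166*Q) = e_{181}(P,Q)^(86*166-89*33).
Inverting 117 mod 181: 82. Thus e_{181}(P,Q) = e(P',Q')^{82}.
(x,y)|->(19197349991110x+26858430424929,19197349991110y) sends E' to y^2=x^3+9854186694143*x.
n = 181 = (10110101)_2 (8 bits, wt 5); accumulate f_{181,P'}(Q'+S)/f_{181,P'}(S) along the 7-step ladder.
e_{181}(P',Q') = 41477215275284 + 22040698915008*t + 2311535469750*t^2.
e_{181}(P,Q) = (41477215275284 + 22040698915008*t + 2311535469750*t^2)^{82} = 29559302196787 + 8986868145872*t + 5350964099776*t^2.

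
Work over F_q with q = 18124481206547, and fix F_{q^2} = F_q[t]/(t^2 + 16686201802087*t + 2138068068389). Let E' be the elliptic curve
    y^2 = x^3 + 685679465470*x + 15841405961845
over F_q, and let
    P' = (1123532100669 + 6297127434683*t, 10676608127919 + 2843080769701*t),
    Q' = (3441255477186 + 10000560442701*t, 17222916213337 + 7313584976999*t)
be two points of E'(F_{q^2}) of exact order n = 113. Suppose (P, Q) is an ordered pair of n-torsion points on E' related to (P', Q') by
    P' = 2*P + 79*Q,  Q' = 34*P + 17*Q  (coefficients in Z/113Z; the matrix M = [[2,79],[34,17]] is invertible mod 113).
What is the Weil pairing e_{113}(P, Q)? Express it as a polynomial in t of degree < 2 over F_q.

e_{113} is bilinear + alternating on E[113], so e_{113}(2*P + 79*Q, 34*P + 17*Q) = e_{113}(P,Q)^(2*17-79*34).
So e_{113}(P,Q) = e_{113}(P',Q')^{81}, since 60*81 = 1 mod 113.
Miller loop for e_{113} over F_{18124481206547^2}: bits of 113 = 1110001; 6 double steps + 3 add steps, l/v at each.
Miller gives e_{113}(P',Q') = 869585425617 + 480836695220*t in F_{18124481206547^2}.
e_{113}(P,Q) = (869585425617 + 480836695220*t)^{81} = 3921245536956 + 2664862022429*t.

3921245536956 + 2664862022429*t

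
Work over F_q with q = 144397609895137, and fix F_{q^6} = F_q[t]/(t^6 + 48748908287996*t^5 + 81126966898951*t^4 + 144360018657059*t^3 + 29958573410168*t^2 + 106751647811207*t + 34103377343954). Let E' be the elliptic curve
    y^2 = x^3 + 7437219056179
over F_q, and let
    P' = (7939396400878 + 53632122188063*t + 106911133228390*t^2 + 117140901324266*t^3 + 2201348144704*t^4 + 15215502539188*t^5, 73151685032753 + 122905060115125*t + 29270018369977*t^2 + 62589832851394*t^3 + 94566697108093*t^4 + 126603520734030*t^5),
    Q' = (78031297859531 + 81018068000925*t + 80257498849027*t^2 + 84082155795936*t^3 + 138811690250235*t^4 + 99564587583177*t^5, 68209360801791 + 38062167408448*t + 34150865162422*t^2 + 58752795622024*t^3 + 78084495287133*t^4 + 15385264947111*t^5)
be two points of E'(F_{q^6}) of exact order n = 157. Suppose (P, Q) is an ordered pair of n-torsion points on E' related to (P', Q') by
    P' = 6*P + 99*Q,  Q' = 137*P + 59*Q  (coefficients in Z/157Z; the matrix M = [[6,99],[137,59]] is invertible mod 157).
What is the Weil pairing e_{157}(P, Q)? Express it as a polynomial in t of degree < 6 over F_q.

Under M = [[6,99],[137,59]] in GL_2(Z/157), e_{157}(P',Q') = e_{157}(P,Q)^(6*59-99*137 mod 157).
Inverting 136 mod 157: 142. Thus e_{157}(P,Q) = e(P',Q')^{142}.
Double-and-add over 10011101: 8-1 doublings, 5-1 additions; each step l_{T,T}/v_{2T} or l_{T,P'}/v at Q'+S for random S.
e_{157}(P',Q') = 57184939464387 + 27025570740571*t + 119330583713530*t^2 + 48730978132043*t^3 + 52952656775321*t^4 + 130560007668189*t^5.
Hence e(P,Q) = 42291440969305 + 121522386300688*t + 38582555030659*t^2 + 100300253053546*t^3 + 57826031565775*t^4 + 92263489560441*t^5 in F_{144397609895137^6}^*.

42291440969305 + 121522386300688*t + 38582555030659*t^2 + 100300253053546*t^3 + 57826031565775*t^4 + 92263489560441*t^5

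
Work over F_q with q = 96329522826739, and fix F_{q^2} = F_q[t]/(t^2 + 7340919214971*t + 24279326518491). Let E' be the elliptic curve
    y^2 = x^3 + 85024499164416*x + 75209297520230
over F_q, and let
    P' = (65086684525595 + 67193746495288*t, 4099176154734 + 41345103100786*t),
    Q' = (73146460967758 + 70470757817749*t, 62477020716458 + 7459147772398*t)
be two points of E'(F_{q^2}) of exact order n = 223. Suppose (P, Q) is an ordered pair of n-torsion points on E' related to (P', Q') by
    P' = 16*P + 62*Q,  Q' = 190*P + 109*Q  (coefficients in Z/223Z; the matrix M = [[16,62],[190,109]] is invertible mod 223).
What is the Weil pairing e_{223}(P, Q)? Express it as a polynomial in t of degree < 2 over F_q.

Alternating bilinearity on E[223] (values in mu_{223} in F_{96329522826739^2}) gives e(P',Q') = e(P,Q)^det(M).
Hence e(P,Q) = e(P',Q')^{222} where 222 = 222^{-1} mod 223.
Double-and-add over 11011111: 8-1 doublings, 7-1 additions; each step l_{T,T}/v_{2T} or l_{T,P'}/v at Q'+S for random S.
e_{223}(P',Q') = 91501328675184 + 34284926418049*t.
e_{223}(P,Q) = (91501328675184 + 34284926418049*t)^{222} = 73692184287878 + 62044596408690*t.

73692184287878 + 62044596408690*t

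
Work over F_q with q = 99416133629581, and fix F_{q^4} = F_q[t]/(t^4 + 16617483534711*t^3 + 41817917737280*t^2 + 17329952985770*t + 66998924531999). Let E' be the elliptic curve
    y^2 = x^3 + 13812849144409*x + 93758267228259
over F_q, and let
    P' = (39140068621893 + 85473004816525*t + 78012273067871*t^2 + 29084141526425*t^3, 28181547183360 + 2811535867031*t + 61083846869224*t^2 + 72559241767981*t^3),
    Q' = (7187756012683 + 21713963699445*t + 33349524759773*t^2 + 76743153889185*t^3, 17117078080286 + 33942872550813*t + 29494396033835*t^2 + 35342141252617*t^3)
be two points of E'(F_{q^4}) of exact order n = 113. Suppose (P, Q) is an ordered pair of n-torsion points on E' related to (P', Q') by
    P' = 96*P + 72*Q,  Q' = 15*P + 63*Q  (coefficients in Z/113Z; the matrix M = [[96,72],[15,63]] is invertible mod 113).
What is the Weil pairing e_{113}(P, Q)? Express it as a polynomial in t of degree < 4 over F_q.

23388735837199 + 11023783010451*t + 53968286721346*t^2 + 21890777862040*t^3

Under M = [[96,72],[15,63]] in GL_2(Z/113), e_{113}(P',Q') = e_{113}(P,Q)^(96*63-72*15 mod 113).
det M = 96*63 - 72*15 = 4968 = 109 (mod 113); 109^{-1} = 28 (mod 113).
Run Miller on y^2=x^3+13812849144409*x+93758267228259 over F_{99416133629581}: ladder 1110001 (7 bits); e = f_P(D_Q)/f_Q(D_P).
Miller gives e_{113}(P',Q') = 65417390396281 + 73039971418966*t + 86230411108192*t^2 + 58366372800100*t^3 in F_{99416133629581^4}.
Hence e(P,Q) = 23388735837199 + 11023783010451*t + 53968286721346*t^2 + 21890777862040*t^3 in F_{99416133629581^4}^*.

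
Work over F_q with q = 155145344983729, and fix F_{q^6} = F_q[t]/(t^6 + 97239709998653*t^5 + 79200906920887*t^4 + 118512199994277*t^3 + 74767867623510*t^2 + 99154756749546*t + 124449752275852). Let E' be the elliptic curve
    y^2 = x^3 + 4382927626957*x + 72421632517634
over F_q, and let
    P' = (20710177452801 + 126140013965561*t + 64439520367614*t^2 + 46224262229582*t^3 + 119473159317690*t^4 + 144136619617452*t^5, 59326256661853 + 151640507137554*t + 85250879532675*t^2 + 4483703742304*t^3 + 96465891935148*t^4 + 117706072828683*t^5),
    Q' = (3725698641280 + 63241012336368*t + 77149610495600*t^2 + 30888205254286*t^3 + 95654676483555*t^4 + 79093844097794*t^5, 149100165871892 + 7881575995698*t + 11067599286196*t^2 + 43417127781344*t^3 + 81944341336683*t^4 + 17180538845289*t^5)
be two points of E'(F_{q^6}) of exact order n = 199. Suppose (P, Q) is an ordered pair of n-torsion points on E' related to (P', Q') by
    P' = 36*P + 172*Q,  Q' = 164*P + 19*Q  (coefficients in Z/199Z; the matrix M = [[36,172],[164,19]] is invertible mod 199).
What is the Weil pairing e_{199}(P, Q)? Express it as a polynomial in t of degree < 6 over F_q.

Under M = [[36,172],[164,19]] in GL_2(Z/199), e_{199}(P',Q') = e_{199}(P,Q)^(36*19-172*164 mod 199).
Hence e(P,Q) = e(P',Q')^{138} where 138 = 137^{-1} mod 199.
8-bit Miller (11000111) on E'/F_{155145344983729} with a'=4382927626957, b'=72421632517634: accumulate tangent/chord ratios at Q'+S and P'+S'.
e_{199}(P',Q') = 43108181858297 + 89539257771976*t + 35550463566170*t^2 + 103037825506137*t^3 + 23551279538927*t^4 + 35804596661551*t^5.
Hence e(P,Q) = 36526086718552 + 145458716111484*t + 19751366433156*t^2 + 901223031987*t^3 + 65750303040912*t^4 + 19771000569248*t^5 in F_{155145344983729^6}^*.

36526086718552 + 145458716111484*t + 19751366433156*t^2 + 901223031987*t^3 + 65750303040912*t^4 + 19771000569248*t^5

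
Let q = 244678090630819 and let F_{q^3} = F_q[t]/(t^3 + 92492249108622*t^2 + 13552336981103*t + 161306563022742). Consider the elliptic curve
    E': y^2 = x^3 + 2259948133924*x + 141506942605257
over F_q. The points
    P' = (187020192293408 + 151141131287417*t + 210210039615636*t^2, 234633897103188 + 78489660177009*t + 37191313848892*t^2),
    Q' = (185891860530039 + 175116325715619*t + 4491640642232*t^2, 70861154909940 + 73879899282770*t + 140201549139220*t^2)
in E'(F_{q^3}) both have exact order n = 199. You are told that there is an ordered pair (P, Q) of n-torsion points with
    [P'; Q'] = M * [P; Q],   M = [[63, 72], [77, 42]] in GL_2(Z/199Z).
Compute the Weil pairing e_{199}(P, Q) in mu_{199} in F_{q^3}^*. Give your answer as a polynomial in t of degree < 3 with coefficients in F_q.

2374740582579 + 215285735923671*t + 68288438334258*t^2

Since e_{199}(P,P)=e_{199}(Q,Q)=1 and e_{199}(Q,P)=e_{199}(P,Q)^{-1}, expanding e_{199}(63*P + 72*Q,77*P + 42*Q) leaves e(P,Q)^det(M).
det M = 63*42 - 72*77 = -2898 = 87 (mod 199); 87^{-1} = 183 (mod 199).
Double-and-add over 11000111: 8-1 doublings, 5-1 additions; each step l_{T,T}/v_{2T} or l_{T,P'}/v at Q'+S for random S.
e_{199}(P',Q') = 138981719749524 + 50337493169192*t + 234210438656526*t^2.
Raise to 183: e(P,Q) = 2374740582579 + 215285735923671*t + 68288438334258*t^2 in mu_{199}.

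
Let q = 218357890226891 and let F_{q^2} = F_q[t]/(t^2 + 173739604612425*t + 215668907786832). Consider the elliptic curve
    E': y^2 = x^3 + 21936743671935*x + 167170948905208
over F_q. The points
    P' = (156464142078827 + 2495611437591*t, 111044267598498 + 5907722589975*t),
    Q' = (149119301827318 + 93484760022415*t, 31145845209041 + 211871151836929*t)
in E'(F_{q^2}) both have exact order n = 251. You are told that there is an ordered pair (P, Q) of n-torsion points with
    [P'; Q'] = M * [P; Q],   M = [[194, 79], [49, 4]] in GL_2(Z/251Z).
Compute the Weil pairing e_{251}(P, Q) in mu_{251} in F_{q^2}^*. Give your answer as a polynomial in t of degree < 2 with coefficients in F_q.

Under M = [[194,79],[49,4]] in GL_2(Z/251), e_{251}(P',Q') = e_{251}(P,Q)^(194*4-79*49 mod 251).
det M = 194*4 - 79*49 = -3095 = 168 (mod 251); 168^{-1} = 127 (mod 251).
Miller loop for e_{251} over F_{218357890226891^2}: bits of 251 = 11111011; 7 double steps + 6 add steps, l/v at each.
Result: e(P',Q') = 42133199980249 + 103167570899004*t.
Thus e_{251}(P,Q) = 158993260967077 + 62724861477099*t.

158993260967077 + 62724861477099*t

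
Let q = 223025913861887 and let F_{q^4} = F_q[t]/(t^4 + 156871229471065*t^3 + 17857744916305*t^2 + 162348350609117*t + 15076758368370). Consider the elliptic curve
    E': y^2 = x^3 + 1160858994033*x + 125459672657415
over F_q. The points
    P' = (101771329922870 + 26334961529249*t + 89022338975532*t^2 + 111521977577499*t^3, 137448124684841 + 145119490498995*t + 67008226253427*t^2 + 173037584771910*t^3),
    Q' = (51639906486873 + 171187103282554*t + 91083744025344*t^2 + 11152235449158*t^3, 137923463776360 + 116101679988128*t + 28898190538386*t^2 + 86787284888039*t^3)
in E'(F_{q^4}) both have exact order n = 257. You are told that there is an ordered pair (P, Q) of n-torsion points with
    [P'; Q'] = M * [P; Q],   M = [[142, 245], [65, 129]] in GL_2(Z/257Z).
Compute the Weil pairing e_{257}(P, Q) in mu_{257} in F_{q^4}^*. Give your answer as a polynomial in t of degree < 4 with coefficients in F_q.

215883130759935 + 27471613150298*t + 16684452791591*t^2 + 39012811146039*t^3

Under M = [[142,245],[65,129]] in GL_2(Z/257), e_{257}(P',Q') = e_{257}(P,Q)^(142*129-245*65 mod 257).
So e_{257}(P,Q) = e_{257}(P',Q')^{151}, since 80*151 = 1 mod 257.
Build f_{257,P'} and f_{257,Q'} via the 9-bit ladder of 257=100000001_2; evaluate at shifted divisors; quotient in F_{223025913861887^4}.
So e_{257}(P',Q') = 206922745419487 + 210088412800269*t + 190375640676863*t^2 + 216152391286284*t^3.
Thus e_{257}(P,Q) = 215883130759935 + 27471613150298*t + 16684452791591*t^2 + 39012811146039*t^3.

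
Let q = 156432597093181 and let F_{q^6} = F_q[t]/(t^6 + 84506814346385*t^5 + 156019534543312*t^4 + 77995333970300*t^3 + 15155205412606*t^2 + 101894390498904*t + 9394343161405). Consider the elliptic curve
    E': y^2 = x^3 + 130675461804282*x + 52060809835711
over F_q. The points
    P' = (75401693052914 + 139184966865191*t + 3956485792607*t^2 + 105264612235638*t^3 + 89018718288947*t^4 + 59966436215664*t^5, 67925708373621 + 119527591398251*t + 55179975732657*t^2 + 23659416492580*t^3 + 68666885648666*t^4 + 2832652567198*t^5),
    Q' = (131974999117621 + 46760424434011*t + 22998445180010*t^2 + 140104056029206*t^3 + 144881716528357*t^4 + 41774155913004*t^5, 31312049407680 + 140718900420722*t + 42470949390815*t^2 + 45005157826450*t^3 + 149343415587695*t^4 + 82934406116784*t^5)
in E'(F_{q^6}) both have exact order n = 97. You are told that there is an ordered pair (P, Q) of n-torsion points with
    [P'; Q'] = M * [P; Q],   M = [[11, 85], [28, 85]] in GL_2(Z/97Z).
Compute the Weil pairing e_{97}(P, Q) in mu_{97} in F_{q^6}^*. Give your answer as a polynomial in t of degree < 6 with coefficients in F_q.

44075144910697 + 49587355723019*t + 84891015517764*t^2 + 56977105180879*t^3 + 102346817215053*t^4 + 71690209496872*t^5

Under M = [[11,85],[28,85]] in GL_2(Z/97), e_{97}(P',Q') = e_{97}(P,Q)^(11*85-85*28 mod 97).
Hence e(P,Q) = e(P',Q')^{68} where 68 = 10^{-1} mod 97.
Double-and-add over 1100001: 7-1 doublings, 3-1 additions; each step l_{T,T}/v_{2T} or l_{T,P'}/v at Q'+S for random S.
Miller gives e_{97}(P',Q') = 48156781760693 + 74148316821258*t + 87479200837182*t^2 + 67446451086373*t^3 + 113265209421440*t^4 + 148055577705035*t^5 in F_{156432597093181^6}.
Thus e_{97}(P,Q) = 44075144910697 + 49587355723019*t + 84891015517764*t^2 + 56977105180879*t^3 + 102346817215053*t^4 + 71690209496872*t^5.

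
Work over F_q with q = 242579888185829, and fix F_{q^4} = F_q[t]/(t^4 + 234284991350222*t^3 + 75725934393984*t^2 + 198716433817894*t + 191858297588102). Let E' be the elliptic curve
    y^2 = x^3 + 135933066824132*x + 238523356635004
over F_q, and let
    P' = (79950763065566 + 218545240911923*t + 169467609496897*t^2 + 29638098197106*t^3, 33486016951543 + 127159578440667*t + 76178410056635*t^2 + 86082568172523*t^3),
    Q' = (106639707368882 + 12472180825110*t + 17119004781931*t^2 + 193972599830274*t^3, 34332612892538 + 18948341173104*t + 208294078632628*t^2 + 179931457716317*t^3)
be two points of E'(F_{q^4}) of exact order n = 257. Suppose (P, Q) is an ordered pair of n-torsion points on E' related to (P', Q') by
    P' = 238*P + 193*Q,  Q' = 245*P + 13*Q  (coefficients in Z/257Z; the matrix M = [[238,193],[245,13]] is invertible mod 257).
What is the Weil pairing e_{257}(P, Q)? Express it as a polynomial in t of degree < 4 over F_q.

135593538018685 + 209508991626647*t + 122155955842983*t^2 + 192631943846139*t^3

Under M = [[238,193],[245,13]] in GL_2(Z/257), e_{257}(P',Q') = e_{257}(P,Q)^(238*13-193*245 mod 257).
det(M) mod 257 = 13; its inverse in (Z/257)^* is 178 (check: 13*178 mod 257 = 1).
9-bit Miller (100000001) on E'/F_{242579888185829} with a'=135933066824132, b'=238523356635004: accumulate tangent/chord ratios at Q'+S and P'+S'.
The quotient is 173248229026936 + 76073920213149*t + 189126089274555*t^2 + 80172129459709*t^3.
Thus e_{257}(P,Q) = 135593538018685 + 209508991626647*t + 122155955842983*t^2 + 192631943846139*t^3.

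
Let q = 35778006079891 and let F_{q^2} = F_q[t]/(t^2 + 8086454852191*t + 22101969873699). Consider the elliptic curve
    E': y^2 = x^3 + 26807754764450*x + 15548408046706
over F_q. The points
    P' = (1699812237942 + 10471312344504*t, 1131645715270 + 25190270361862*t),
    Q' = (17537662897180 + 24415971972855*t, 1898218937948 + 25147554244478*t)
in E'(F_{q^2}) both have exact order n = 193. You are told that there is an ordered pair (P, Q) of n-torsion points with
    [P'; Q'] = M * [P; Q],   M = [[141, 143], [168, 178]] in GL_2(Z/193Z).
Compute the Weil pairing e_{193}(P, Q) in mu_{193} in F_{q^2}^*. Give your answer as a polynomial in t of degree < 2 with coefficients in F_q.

35312101443535 + 3269094202589*t

Alternating bilinearity on E[193] (values in mu_{193} in F_{35778006079891^2}) gives e(P',Q') = e(P,Q)^det(M).
Hence e(P,Q) = e(P',Q')^{85} where 85 = 109^{-1} mod 193.
Build f_{193,P'} and f_{193,Q'} via the 8-bit ladder of 193=11000001_2; evaluate at shifted divisors; quotient in F_{35778006079891^2}.
So e_{193}(P',Q') = 20881848077674 + 20217453576543*t.
Hence e(P,Q) = 35312101443535 + 3269094202589*t in F_{35778006079891^2}^*.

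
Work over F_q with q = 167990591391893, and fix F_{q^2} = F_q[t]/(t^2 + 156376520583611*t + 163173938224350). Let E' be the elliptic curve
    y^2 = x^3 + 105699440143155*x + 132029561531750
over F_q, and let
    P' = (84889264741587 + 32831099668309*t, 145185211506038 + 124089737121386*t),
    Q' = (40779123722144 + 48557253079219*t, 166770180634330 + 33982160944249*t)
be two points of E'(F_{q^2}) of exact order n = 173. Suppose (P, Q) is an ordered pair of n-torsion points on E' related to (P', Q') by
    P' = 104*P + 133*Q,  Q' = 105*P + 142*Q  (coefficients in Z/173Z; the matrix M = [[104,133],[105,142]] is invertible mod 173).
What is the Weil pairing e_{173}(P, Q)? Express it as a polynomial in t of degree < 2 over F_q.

34619519579745 + 65518514007418*t

Under M = [[104,133],[105,142]] in GL_2(Z/173), e_{173}(P',Q') = e_{173}(P,Q)^(104*142-133*105 mod 173).
det(M) mod 173 = 111; its inverse in (Z/173)^* is 53 (check: 111*53 mod 173 = 1).
Build f_{173,P'} and f_{173,Q'} via the 8-bit ladder of 173=10101101_2; evaluate at shifted divisors; quotient in F_{167990591391893^2}.
Miller gives e_{173}(P',Q') = 42263395078684 + 87964765356046*t in F_{167990591391893^2}.
Thus e_{173}(P,Q) = 34619519579745 + 65518514007418*t.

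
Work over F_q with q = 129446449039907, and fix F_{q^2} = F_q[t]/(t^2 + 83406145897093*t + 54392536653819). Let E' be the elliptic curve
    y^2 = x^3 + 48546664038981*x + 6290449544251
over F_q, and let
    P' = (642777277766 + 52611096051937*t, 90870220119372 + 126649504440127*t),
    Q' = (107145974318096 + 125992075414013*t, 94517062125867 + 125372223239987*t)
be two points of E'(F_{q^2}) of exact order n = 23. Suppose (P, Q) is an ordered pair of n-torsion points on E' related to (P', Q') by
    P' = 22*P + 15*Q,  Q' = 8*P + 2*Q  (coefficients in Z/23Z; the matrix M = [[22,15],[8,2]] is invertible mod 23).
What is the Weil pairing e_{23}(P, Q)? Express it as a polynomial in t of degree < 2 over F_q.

13585673336379 + 37369945884027*t

Alternating bilinearity on E[23] (values in mu_{23} in F_{129446449039907^2}) gives e(P',Q') = e(P,Q)^det(M).
det(M) mod 23 = 16; its inverse in (Z/23)^* is 13 (check: 16*13 mod 23 = 1).
Miller loop for e_{23} over F_{129446449039907^2}: bits of 23 = 10111; 4 double steps + 3 add steps, l/v at each.
So e_{23}(P',Q') = 28298078809935 + 25144875858083*t.
e_{23}(P,Q) = (28298078809935 + 25144875858083*t)^{13} = 13585673336379 + 37369945884027*t.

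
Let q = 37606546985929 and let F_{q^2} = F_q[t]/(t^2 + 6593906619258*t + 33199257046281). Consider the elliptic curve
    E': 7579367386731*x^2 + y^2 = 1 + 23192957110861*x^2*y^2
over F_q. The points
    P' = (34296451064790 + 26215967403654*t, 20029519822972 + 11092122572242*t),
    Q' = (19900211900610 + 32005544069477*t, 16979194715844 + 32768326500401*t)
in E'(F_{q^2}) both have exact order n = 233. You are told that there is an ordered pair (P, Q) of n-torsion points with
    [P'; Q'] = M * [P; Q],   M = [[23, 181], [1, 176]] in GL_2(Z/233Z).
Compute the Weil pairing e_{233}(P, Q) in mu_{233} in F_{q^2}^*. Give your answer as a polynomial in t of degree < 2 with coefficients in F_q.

17517895853290 + 15630525335229*t

Under M = [[23,181],[1,176]] in GL_2(Z/233), e_{233}(P',Q') = e_{233}(P,Q)^(23*176-181*1 mod 233).
So e_{233}(P,Q) = e_{233}(P',Q')^{57}, since 139*57 = 1 mod 233.
Map (x,y)_Ed via u=(1+y)/(1-y), v=(1+y)/((1-y)x) to Montgomery A=7139156216699,B=31615281737166; then to (a',b')=(9125541883100,14554490826304).
Run Miller on y^2=x^3+9125541883100*x+14554490826304 over F_{37606546985929}: ladder 11101001 (8 bits); e = f_P(D_Q)/f_Q(D_P).
f_P(D_Q)/f_Q(D_P) = 3091671457483 + 15288733651136*t.
(3091671457483 + 15288733651136*t)^{57} mod (37606546985929,f) = 17517895853290 + 15630525335229*t.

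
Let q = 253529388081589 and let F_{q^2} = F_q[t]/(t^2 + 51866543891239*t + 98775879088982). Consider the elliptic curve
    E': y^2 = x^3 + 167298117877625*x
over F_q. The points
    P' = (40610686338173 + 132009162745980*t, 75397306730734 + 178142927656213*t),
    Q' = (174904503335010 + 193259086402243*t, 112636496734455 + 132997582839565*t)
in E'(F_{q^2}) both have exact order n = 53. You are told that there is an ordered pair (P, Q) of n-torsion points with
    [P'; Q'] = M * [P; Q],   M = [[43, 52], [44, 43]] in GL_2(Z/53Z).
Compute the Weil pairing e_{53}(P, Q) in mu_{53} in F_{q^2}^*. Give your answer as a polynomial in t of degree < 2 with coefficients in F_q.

182476646167264 + 86655329378852*t

Alternating bilinearity on E[53] (values in mu_{53} in F_{253529388081589^2}) gives e(P',Q') = e(P,Q)^det(M).
Inverting 38 mod 53: 7. Thus e_{53}(P,Q) = e(P',Q')^{7}.
n = 53 = (110101)_2 (6 bits, wt 4); accumulate f_{53,P'}(Q'+S)/f_{53,P'}(S) along the 5-step ladder.
Result: e(P',Q') = 221407083877156 + 225640795466469*t.
Raise to 7: e(P,Q) = 182476646167264 + 86655329378852*t in mu_{53}.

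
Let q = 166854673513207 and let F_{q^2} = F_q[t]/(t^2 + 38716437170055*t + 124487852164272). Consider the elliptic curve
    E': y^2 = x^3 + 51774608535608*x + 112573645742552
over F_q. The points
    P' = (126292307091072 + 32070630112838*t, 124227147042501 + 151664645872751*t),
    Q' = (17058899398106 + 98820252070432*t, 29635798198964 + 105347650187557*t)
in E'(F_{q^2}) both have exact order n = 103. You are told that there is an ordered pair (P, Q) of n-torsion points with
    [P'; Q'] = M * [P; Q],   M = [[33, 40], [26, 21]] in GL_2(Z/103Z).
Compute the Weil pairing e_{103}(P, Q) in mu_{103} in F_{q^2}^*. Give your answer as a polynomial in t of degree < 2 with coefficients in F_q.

58203963561033 + 67225819190766*t

Under M = [[33,40],[26,21]] in GL_2(Z/103), e_{103}(P',Q') = e_{103}(P,Q)^(33*21-40*26 mod 103).
Inverting 65 mod 103: 84. Thus e_{103}(P,Q) = e(P',Q')^{84}.
7-bit Miller (1100111) on E'/F_{166854673513207} with a'=51774608535608, b'=112573645742552: accumulate tangent/chord ratios at Q'+S and P'+S'.
Miller gives e_{103}(P',Q') = 144157391133409 + 123451955175198*t in F_{166854673513207^2}.
Raise to 84: e(P,Q) = 58203963561033 + 67225819190766*t in mu_{103}.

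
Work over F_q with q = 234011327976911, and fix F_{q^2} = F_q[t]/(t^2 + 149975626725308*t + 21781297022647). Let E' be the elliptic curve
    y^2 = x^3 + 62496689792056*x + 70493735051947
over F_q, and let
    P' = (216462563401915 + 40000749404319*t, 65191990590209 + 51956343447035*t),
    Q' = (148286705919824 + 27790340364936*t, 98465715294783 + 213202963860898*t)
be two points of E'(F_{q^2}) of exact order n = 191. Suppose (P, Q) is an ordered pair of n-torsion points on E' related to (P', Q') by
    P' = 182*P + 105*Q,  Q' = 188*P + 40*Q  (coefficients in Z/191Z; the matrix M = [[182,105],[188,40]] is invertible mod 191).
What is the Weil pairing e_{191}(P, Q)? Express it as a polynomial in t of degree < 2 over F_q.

Since e_{191}(P,P)=e_{191}(Q,Q)=1 and e_{191}(Q,P)=e_{191}(P,Q)^{-1}, expanding e_{191}(182*P + 105*Q,188*P + 40*Q) leaves e(P,Q)^det(M).
So e_{191}(P,Q) = e_{191}(P',Q')^{174}, since 146*174 = 1 mod 191.
Run Miller on y^2=x^3+62496689792056*x+70493735051947 over F_{234011327976911}: ladder 10111111 (8 bits); e = f_P(D_Q)/f_Q(D_P).
The quotient is 107345833362772 + 27205673180007*t.
Raise to 174: e(P,Q) = 98463224508536 + 54856774593674*t in mu_{191}.

98463224508536 + 54856774593674*t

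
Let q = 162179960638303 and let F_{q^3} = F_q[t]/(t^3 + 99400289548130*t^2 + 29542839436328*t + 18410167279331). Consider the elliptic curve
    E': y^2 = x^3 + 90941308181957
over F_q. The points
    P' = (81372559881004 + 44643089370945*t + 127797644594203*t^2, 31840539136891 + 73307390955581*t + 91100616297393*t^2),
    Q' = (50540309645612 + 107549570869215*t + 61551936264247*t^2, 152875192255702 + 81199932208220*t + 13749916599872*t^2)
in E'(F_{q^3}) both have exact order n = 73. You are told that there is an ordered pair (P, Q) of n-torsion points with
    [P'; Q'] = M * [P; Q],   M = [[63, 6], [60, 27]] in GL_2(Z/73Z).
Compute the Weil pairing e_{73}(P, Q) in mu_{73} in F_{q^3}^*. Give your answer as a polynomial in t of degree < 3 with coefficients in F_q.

Since e_{73}(P,P)=e_{73}(Q,Q)=1 and e_{73}(Q,P)=e_{73}(P,Q)^{-1}, expanding e_{73}(63*P + 6*Q,60*P + 27*Q) leaves e(P,Q)^det(M).
63*27 - 6*60 = 1341; reduced mod 73: det = 27, inverse 46.
n = 73 = (1001001)_2 (7 bits, wt 3); accumulate f_{73,P'}(Q'+S)/f_{73,P'}(S) along the 6-step ladder.
e_{73}(P',Q') = 85648701923953 + 131345822759568*t + 124971925346210*t^2.
Finally e_{73}(P,Q) = 61472696930082 + 39642253984112*t + 63836667031882*t^2.

61472696930082 + 39642253984112*t + 63836667031882*t^2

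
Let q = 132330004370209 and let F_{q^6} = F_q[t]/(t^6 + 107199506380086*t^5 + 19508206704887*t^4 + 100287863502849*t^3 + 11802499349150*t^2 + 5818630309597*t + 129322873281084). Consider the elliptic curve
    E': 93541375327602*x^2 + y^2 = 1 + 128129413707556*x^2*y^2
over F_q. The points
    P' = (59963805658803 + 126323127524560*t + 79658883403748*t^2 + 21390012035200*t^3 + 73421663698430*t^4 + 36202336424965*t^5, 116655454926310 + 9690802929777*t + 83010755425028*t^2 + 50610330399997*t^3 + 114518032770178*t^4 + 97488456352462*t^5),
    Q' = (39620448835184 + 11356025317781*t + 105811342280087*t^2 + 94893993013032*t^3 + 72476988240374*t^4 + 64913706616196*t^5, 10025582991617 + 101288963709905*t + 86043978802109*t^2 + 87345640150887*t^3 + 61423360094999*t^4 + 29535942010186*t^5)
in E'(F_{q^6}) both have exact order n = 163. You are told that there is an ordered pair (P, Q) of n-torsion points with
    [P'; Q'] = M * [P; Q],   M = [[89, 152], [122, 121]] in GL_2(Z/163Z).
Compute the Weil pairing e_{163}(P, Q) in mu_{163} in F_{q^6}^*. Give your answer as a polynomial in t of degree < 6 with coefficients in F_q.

77447268086299 + 12147796902141*t + 36647603161233*t^2 + 49180681833499*t^3 + 81807704237282*t^4 + 59132429116081*t^5

Alternating bilinearity on E[163] (values in mu_{163} in F_{132330004370209^6}) gives e(P',Q') = e(P,Q)^det(M).
Hence e(P,Q) = e(P',Q')^{10} where 10 = 49^{-1} mod 163.
Map (x,y)_Ed via u=(1+y)/(1-y), v=(1+y)/((1-y)x) to Montgomery A=86724927984893,B=11483357594945; then to (a',b')=(106006968635617,102802058616531).
Build f_{163,P'} and f_{163,Q'} via the 8-bit ladder of 163=10100011_2; evaluate at shifted divisors; quotient in F_{132330004370209^6}.
Miller gives e_{163}(P',Q') = 99578089997321 + 44168955438505*t + 115013636929333*t^2 + 120979015162707*t^3 + 89808293613624*t^4 + 97114564984498*t^5 in F_{132330004370209^6}.
Finally e_{163}(P,Q) = 77447268086299 + 12147796902141*t + 36647603161233*t^2 + 49180681833499*t^3 + 81807704237282*t^4 + 59132429116081*t^5.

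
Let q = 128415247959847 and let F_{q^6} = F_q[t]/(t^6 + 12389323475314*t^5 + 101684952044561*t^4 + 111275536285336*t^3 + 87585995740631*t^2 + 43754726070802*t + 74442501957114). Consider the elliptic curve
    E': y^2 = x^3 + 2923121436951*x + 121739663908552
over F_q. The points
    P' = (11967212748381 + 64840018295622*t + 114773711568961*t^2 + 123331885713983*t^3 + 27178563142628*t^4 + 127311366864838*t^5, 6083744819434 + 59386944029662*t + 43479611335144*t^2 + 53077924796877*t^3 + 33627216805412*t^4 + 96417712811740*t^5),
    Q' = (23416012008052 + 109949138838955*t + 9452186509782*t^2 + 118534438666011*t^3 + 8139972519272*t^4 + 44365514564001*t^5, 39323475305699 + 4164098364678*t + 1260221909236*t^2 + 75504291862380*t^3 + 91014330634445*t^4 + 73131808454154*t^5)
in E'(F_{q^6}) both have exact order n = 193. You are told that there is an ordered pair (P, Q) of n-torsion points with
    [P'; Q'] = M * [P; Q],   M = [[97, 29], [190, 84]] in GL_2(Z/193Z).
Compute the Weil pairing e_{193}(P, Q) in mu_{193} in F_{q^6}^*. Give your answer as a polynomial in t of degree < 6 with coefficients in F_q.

e_{193} is bilinear + alternating on E[193], so e_{193}(97*P + 29*Q, 190*P + 84*Q) = e_{193}(P,Q)^(97*84-29*190).
Inverting 129 mod 193: 3. Thus e_{193}(P,Q) = e(P',Q')^{3}.
8-bit Miller (11000001) on E'/F_{128415247959847} with a'=2923121436951, b'=121739663908552: accumulate tangent/chord ratios at Q'+S and P'+S'.
Miller gives e_{193}(P',Q') = 64743120444193 + 72660086567660*t + 90805836254855*t^2 + 108715284396001*t^3 + 38301749345666*t^4 + 125772400805370*t^5 in F_{128415247959847^6}.
e_{193}(P,Q) = (64743120444193 + 72660086567660*t + 90805836254855*t^2 + 108715284396001*t^3 + 38301749345666*t^4 + 125772400805370*t^5)^{3} = 88242485945409 + 24484645484201*t + 106135565859034*t^2 + 16869284375364*t^3 + 53015691385989*t^4 + 76168036013911*t^5.

88242485945409 + 24484645484201*t + 106135565859034*t^2 + 16869284375364*t^3 + 53015691385989*t^4 + 76168036013911*t^5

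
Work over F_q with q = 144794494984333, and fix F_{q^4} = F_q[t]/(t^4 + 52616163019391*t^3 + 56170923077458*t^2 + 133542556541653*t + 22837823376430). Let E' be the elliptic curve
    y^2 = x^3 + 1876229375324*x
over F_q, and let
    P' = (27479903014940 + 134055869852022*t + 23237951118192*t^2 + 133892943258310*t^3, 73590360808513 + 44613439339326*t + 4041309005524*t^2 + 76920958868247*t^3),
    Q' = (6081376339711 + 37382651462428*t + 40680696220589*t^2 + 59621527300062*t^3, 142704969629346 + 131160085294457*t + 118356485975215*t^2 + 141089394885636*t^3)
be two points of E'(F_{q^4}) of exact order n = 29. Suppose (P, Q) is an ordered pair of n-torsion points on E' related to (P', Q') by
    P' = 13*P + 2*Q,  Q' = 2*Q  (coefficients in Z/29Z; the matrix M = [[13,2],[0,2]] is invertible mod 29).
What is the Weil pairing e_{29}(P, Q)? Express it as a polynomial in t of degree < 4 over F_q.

53120227028104 + 29463940250368*t + 30590032746372*t^2 + 69933159375472*t^3

Alternating bilinearity on E[29] (values in mu_{29} in F_{144794494984333^4}) gives e(P',Q') = e(P,Q)^det(M).
Inverting 26 mod 29: 19. Thus e_{29}(P,Q) = e(P',Q')^{19}.
Run Miller on y^2=x^3+1876229375324*x over F_{144794494984333}: ladder 11101 (5 bits); e = f_P(D_Q)/f_Q(D_P).
So e_{29}(P',Q') = 25746537628674 + 20356297610618*t + 89182634229737*t^2 + 22866235752661*t^3.
Thus e_{29}(P,Q) = 53120227028104 + 29463940250368*t + 30590032746372*t^2 + 69933159375472*t^3.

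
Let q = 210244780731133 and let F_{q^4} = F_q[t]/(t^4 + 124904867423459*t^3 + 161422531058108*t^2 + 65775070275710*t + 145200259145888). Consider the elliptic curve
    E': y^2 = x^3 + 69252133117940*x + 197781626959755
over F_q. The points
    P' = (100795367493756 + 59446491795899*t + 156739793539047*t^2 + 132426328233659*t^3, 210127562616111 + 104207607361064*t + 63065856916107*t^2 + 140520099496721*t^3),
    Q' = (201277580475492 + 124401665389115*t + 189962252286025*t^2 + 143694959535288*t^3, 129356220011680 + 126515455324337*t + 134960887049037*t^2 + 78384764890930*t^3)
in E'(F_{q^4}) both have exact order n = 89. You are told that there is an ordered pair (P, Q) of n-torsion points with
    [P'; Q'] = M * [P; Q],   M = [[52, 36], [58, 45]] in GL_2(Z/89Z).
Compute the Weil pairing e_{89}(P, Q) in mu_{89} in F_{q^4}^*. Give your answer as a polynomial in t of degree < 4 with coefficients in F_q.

84933122873940 + 8818966722453*t + 197393600313725*t^2 + 136412420838397*t^3

Alternating bilinearity on E[89] (values in mu_{89} in F_{210244780731133^4}) gives e(P',Q') = e(P,Q)^det(M).
det M = 52*45 - 36*58 = 252 = 74 (mod 89); 74^{-1} = 83 (mod 89).
Build f_{89,P'} and f_{89,Q'} via the 7-bit ladder of 89=1011001_2; evaluate at shifted divisors; quotient in F_{210244780731133^4}.
f_P(D_Q)/f_Q(D_P) = 15032857174153 + 104894607414383*t + 21390287316230*t^2 + 200799951943088*t^3.
(15032857174153 + 104894607414383*t + 21390287316230*t^2 + 200799951943088*t^3)^{83} mod (210244780731133,f) = 84933122873940 + 8818966722453*t + 197393600313725*t^2 + 136412420838397*t^3.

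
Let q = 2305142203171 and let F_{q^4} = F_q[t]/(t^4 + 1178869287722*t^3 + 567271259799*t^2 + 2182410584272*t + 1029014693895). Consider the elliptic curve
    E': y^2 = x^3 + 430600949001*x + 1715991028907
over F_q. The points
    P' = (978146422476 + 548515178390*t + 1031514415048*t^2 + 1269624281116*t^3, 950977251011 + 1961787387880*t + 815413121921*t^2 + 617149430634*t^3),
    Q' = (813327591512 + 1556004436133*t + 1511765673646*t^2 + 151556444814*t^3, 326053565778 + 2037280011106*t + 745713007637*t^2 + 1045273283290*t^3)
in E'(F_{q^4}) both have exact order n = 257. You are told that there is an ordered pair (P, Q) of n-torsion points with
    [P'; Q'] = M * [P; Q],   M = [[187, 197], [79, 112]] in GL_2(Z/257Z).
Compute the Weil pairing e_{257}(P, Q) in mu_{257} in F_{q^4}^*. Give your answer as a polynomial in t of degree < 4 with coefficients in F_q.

943898598356 + 1817358651915*t + 764818286198*t^2 + 2216501965666*t^3

Under M = [[187,197],[79,112]] in GL_2(Z/257), e_{257}(P',Q') = e_{257}(P,Q)^(187*112-197*79 mod 257).
Inverting 241 mod 257: 16. Thus e_{257}(P,Q) = e(P',Q')^{16}.
9-bit Miller (100000001) on E'/F_{2305142203171} with a'=430600949001, b'=1715991028907: accumulate tangent/chord ratios at Q'+S and P'+S'.
The quotient is 455126337377 + 173749365620*t + 12628433552*t^2 + 2166657274849*t^3.
Raise to 16: e(P,Q) = 943898598356 + 1817358651915*t + 764818286198*t^2 + 2216501965666*t^3 in mu_{257}.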